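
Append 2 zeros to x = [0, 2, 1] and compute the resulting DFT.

Original 3-point DFT: [3, -1.5000-0.8660i, -1.5000+0.8660i]
Zero-padded 5-point DFT provides frequency interpolation.

DFT_5([x, 0, ...]) = [3, -0.1910-2.4899i, -1.3090-0.2245i, -1.3090+0.2245i, -0.1910+2.4899i]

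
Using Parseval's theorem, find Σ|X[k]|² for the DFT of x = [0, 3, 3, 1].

Parseval: Σ|x[n]|² = (1/N)Σ|X[k]|², so Σ|X[k]|² = N·Σ|x[n]|² = 4·19.0000

Σ|X[k]|² = N·Σ|x[n]|² = 4·19.0000 = 76.0000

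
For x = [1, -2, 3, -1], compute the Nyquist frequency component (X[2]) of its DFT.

X[2] = Σ(n=0 to 3) x[n] · ω_4^(2n) where ω_4 = e^(-2πi/4)
= (1)·ω_4^0 + (-2)·ω_4^2 + (3)·ω_4^4 + (-1)·ω_4^6

X[2] = 7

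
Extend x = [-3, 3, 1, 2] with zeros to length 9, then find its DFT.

Original 4-point DFT: [3, -4-1i, -7, -4+1i]
Zero-padded 9-point DFT provides frequency interpolation.

DFT_9([x, 0, ...]) = [3, -1.5282-4.6452i, -4.4187-1.5644i, -3.0000-1.7321i, -6.0530-2.1153i, -6.0530+2.1153i, -3.0000+1.7321i, -4.4187+1.5644i, -1.5282+4.6452i]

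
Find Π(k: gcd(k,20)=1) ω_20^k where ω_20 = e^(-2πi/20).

The primitive 20th roots of unity are ω_20^k for k coprime to 20: k ∈ {1, 3, 7, 9, 11, 13, 17, 19}
Their product equals the constant term of the cyclotomic polynomial Φ_20(x) up to sign.
For n ≥ 3, the product of all primitive nth roots of unity is 1. (For n=1 it is 1; for n=2 it is -1.)

1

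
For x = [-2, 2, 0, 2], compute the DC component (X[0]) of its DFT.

X[0] = Σ(n=0 to 3) x[n] · ω_4^0 = Σ x[n]
= (-2) + (2) + (0) + (2)

X[0] = 2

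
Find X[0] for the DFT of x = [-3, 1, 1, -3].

X[0] = Σ(n=0 to 3) x[n] · ω_4^0 = Σ x[n]
= (-3) + (1) + (1) + (-3)

X[0] = -4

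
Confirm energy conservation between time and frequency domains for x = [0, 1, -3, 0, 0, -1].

Time domain:
Σ|x[n]|² = |0|² + |1|² + |-3|² + |0|² + |0|² + |-1|² = 11.0000

Frequency domain:
(1/6)Σ|X[k]|² = (1/6)(|-3|² + |1.5000+0.8660i|² + |1.5000-4.3301i|² + |-3|² + |1.5000+4.3301i|² + |1.5000-0.8660i|²) = (1/6)·66.0000 = 11.0000

Both sides agree, confirming Parseval's theorem.

Σ|x[n]|² = (1/N)Σ|X[k]|² = 11.0000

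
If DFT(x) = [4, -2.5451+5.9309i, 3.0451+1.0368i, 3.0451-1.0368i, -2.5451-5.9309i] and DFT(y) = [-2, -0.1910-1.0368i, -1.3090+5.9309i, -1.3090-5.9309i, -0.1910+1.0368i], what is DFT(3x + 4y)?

By linearity: DFT(3x + 4y) = 3·DFT(x) + 4·DFT(y)
= 3·[4, -2.5451+5.9309i, 3.0451+1.0368i, 3.0451-1.0368i, -2.5451-5.9309i] + 4·[-2, -0.1910-1.0368i, -1.3090+5.9309i, -1.3090-5.9309i, -0.1910+1.0368i]

Computing element-wise:
Z[0] = 3·(4) + 4·(-2) = 4
Z[1] = 3·(-2.5451+5.9309i) + 4·(-0.1910-1.0368i) = -8.3993+13.6455i
Z[2] = 3·(3.0451+1.0368i) + 4·(-1.3090+5.9309i) = 3.8993+26.8340i
Z[3] = 3·(3.0451-1.0368i) + 4·(-1.3090-5.9309i) = 3.8993-26.8340i
Z[4] = 3·(-2.5451-5.9309i) + 4·(-0.1910+1.0368i) = -8.3993-13.6455i

DFT(3x + 4y) = 3·X + 4·Y = [4, -8.3993+13.6455i, 3.8993+26.8340i, 3.8993-26.8340i, -8.3993-13.6455i]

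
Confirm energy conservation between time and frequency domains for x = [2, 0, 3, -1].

Time domain:
Σ|x[n]|² = |2|² + |0|² + |3|² + |-1|² = 14.0000

Frequency domain:
(1/4)Σ|X[k]|² = (1/4)(|4|² + |-1-1i|² + |6|² + |-1+1i|²) = (1/4)·56.0000 = 14.0000

Both sides agree, confirming Parseval's theorem.

Σ|x[n]|² = (1/N)Σ|X[k]|² = 14.0000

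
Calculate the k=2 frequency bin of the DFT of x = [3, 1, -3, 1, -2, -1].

X[2] = Σ(n=0 to 5) x[n] · ω_6^(2n) where ω_6 = e^(-2πi/6)
= (3)·ω_6^0 + (1)·ω_6^2 + (-3)·ω_6^4 + (1)·ω_6^6 + (-2)·ω_6^8 + (-1)·ω_6^10

X[2] = 6.5000-2.5981i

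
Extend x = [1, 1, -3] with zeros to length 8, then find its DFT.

Original 3-point DFT: [-1, 2.0000-3.4641i, 2.0000+3.4641i]
Zero-padded 8-point DFT provides frequency interpolation.

DFT_8([x, 0, ...]) = [-1, 1.7071+2.2929i, 4-1i, 0.2929-3.7071i, -3, 0.2929+3.7071i, 4+1i, 1.7071-2.2929i]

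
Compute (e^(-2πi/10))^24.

Since ω_10^10 = 1, powers reduce modulo 10.
24 mod 10 = 4
So ω_10^24 = ω_10^4 = e^(-2πi·4/10)

ω_10^24 = ω_10^4 = -0.8090-0.5878i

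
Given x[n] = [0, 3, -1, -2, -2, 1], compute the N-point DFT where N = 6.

X[k] = Σ(n=0 to 5) x[n] · ω_6^(nk)
where ω_6 = e^(-2πi/6)

Computing each X[k]:
X[0] = -1
X[1] = 5.5000-2.5981i
X[2] = -2.5000-0.8660i
X[3] = -5
X[4] = -2.5000+0.8660i
X[5] = 5.5000+2.5981i

X = [-1, 5.5000-2.5981i, -2.5000-0.8660i, -5, -2.5000+0.8660i, 5.5000+2.5981i]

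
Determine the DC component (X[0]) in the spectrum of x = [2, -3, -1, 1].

X[0] = Σ(n=0 to 3) x[n] · ω_4^0 = Σ x[n]
= (2) + (-3) + (-1) + (1)

X[0] = -1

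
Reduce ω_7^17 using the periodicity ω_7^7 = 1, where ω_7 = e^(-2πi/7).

Since ω_7^7 = 1, powers reduce modulo 7.
17 mod 7 = 3
So ω_7^17 = ω_7^3 = e^(-2πi·3/7)

ω_7^17 = ω_7^3 = -0.9010-0.4339i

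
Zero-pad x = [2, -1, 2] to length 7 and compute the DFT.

Original 3-point DFT: [3, 1.5000+2.5981i, 1.5000-2.5981i]
Zero-padded 7-point DFT provides frequency interpolation.

DFT_7([x, 0, ...]) = [3, 0.9315-1.1680i, 0.4206+1.8427i, 4.1479+1.9975i, 4.1479-1.9975i, 0.4206-1.8427i, 0.9315+1.1680i]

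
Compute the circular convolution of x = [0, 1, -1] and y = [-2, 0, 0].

(x ⊛ y)[n] = Σ(m=0 to 2) x[m] · y[(n-m) mod 3]

Computing each output sample:
(x ⊛ y)[0] = 0
(x ⊛ y)[1] = -2
(x ⊛ y)[2] = 2

x ⊛ y = [0, -2, 2]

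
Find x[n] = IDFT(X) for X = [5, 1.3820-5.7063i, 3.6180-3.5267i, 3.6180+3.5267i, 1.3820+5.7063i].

x[n] = (1/5) Σ(k=0 to 4) X[k] · e^(2πikn/5)

Computing each x[n]:
x[0] = 3
x[1] = 3
x[2] = 1
x[3] = 1
x[4] = -3

x = [3, 3, 1, 1, -3]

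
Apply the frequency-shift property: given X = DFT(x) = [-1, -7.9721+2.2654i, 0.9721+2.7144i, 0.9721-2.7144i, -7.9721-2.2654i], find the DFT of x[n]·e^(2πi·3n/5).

Modulation property: DFT(ω_5^(-3n)·x[n]) = X[(k-3) mod 5], so circularly shift X by 3 positions.

X[k-3] = [0.9721+2.7144i, 0.9721-2.7144i, -7.9721-2.2654i, -1, -7.9721+2.2654i]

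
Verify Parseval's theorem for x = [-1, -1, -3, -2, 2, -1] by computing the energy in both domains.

Time domain:
Σ|x[n]|² = |-1|² + |-1|² + |-3|² + |-2|² + |2|² + |-1|² = 20.0000

Frequency domain:
(1/6)Σ|X[k]|² = (1/6)(|-6|² + |0.5000+4.3301i|² + |-1.5000-4.3301i|² + |2|² + |-1.5000+4.3301i|² + |0.5000-4.3301i|²) = (1/6)·120.0000 = 20.0000

Both sides agree, confirming Parseval's theorem.

Σ|x[n]|² = (1/N)Σ|X[k]|² = 20.0000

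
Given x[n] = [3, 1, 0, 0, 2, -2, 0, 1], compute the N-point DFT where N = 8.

X[k] = Σ(n=0 to 7) x[n] · ω_8^(nk)
where ω_8 = e^(-2πi/8)

Computing each X[k]:
X[0] = 5
X[1] = 3.8284-1.4142i
X[2] = 5+2i
X[3] = -1.8284-1.4142i
X[4] = 5
X[5] = -1.8284+1.4142i
X[6] = 5-2i
X[7] = 3.8284+1.4142i

X = [5, 3.8284-1.4142i, 5+2i, -1.8284-1.4142i, 5, -1.8284+1.4142i, 5-2i, 3.8284+1.4142i]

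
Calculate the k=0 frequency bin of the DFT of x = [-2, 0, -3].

X[0] = Σ(n=0 to 2) x[n] · ω_3^0 = Σ x[n]
= (-2) + (0) + (-3)

X[0] = -5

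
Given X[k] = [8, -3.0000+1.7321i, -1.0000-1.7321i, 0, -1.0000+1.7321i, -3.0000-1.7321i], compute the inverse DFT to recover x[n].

x[n] = (1/6) Σ(k=0 to 5) X[k] · e^(2πikn/6)

Computing each x[n]:
x[0] = 0
x[1] = 1
x[2] = 1
x[3] = 2
x[4] = 3
x[5] = 1

x = [0, 1, 1, 2, 3, 1]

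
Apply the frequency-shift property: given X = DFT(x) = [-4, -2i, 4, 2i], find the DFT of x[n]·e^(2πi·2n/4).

Modulation property: DFT(ω_4^(-2n)·x[n]) = X[(k-2) mod 4], so circularly shift X by 2 positions.

X[k-2] = [4, 2i, -4, -2i]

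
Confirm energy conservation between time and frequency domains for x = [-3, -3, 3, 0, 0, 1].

Time domain:
Σ|x[n]|² = |-3|² + |-3|² + |3|² + |0|² + |0|² + |1|² = 28.0000

Frequency domain:
(1/6)Σ|X[k]|² = (1/6)(|-2|² + |-5.5000+0.8660i|² + |-3.5000+6.0622i|² + |2|² + |-3.5000-6.0622i|² + |-5.5000-0.8660i|²) = (1/6)·168.0000 = 28.0000

Both sides agree, confirming Parseval's theorem.

Σ|x[n]|² = (1/N)Σ|X[k]|² = 28.0000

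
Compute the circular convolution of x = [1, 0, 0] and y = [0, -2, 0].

(x ⊛ y)[n] = Σ(m=0 to 2) x[m] · y[(n-m) mod 3]

Computing each output sample:
(x ⊛ y)[0] = 0
(x ⊛ y)[1] = -2
(x ⊛ y)[2] = 0

x ⊛ y = [0, -2, 0]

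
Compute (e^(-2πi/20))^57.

Since ω_20^20 = 1, powers reduce modulo 20.
57 mod 20 = 17
So ω_20^57 = ω_20^17 = e^(-2πi·17/20)

ω_20^57 = ω_20^17 = 0.5878+0.8090i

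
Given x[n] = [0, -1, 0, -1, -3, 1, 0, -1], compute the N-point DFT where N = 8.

X[k] = Σ(n=0 to 7) x[n] · ω_8^(nk)
where ω_8 = e^(-2πi/8)

Computing each X[k]:
X[0] = -5
X[1] = 1.5858+1.4142i
X[2] = -3-2i
X[3] = 4.4142+1.4142i
X[4] = -1
X[5] = 4.4142-1.4142i
X[6] = -3+2i
X[7] = 1.5858-1.4142i

X = [-5, 1.5858+1.4142i, -3-2i, 4.4142+1.4142i, -1, 4.4142-1.4142i, -3+2i, 1.5858-1.4142i]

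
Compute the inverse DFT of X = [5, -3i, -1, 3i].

x[n] = (1/4) Σ(k=0 to 3) X[k] · e^(2πikn/4)

Computing each x[n]:
x[0] = 1
x[1] = 3
x[2] = 1
x[3] = 0

x = [1, 3, 1, 0]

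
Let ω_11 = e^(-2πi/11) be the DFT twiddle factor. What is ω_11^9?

ω_11^9 = e^(-2πi·9/11)
= cos(-2π·9/11) + i·sin(-2π·9/11)
= cos(-18π/11) + i·sin(-18π/11)

ω_11^9 = cos(-18π/11) + i·sin(-18π/11) = 0.4154+0.9096i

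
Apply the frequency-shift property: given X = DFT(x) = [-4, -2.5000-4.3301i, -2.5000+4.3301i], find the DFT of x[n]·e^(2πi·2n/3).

Modulation property: DFT(ω_3^(-2n)·x[n]) = X[(k-2) mod 3], so circularly shift X by 2 positions.

X[k-2] = [-2.5000-4.3301i, -2.5000+4.3301i, -4]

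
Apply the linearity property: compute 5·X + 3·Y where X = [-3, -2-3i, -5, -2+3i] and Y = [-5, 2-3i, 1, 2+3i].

By linearity: DFT(5x + 3y) = 5·DFT(x) + 3·DFT(y)
= 5·[-3, -2-3i, -5, -2+3i] + 3·[-5, 2-3i, 1, 2+3i]

Computing element-wise:
Z[0] = 5·(-3) + 3·(-5) = -30
Z[1] = 5·(-2-3i) + 3·(2-3i) = -4-24i
Z[2] = 5·(-5) + 3·(1) = -22
Z[3] = 5·(-2+3i) + 3·(2+3i) = -4+24i

DFT(5x + 3y) = 5·X + 3·Y = [-30, -4-24i, -22, -4+24i]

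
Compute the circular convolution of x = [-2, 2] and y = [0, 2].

(x ⊛ y)[n] = Σ(m=0 to 1) x[m] · y[(n-m) mod 2]

Computing each output sample:
(x ⊛ y)[0] = 4
(x ⊛ y)[1] = -4

x ⊛ y = [4, -4]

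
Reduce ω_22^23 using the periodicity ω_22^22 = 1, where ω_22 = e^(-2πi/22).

Since ω_22^22 = 1, powers reduce modulo 22.
23 mod 22 = 1
So ω_22^23 = ω_22^1 = e^(-2πi·1/22)

ω_22^23 = ω_22^1 = 0.9595-0.2817i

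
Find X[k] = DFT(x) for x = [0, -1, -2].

X[k] = Σ(n=0 to 2) x[n] · ω_3^(nk)
where ω_3 = e^(-2πi/3)

Computing each X[k]:
X[0] = -3
X[1] = 1.5000-0.8660i
X[2] = 1.5000+0.8660i

X = [-3, 1.5000-0.8660i, 1.5000+0.8660i]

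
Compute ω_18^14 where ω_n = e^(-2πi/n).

ω_18^14 = e^(-2πi·14/18)
= cos(-2π·14/18) + i·sin(-2π·14/18)
= cos(-28π/18) + i·sin(-28π/18)

ω_18^14 = cos(-28π/18) + i·sin(-28π/18) = 0.1736+0.9848i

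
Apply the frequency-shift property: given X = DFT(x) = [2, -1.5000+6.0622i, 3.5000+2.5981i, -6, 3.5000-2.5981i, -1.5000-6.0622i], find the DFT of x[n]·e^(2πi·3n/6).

Modulation property: DFT(ω_6^(-3n)·x[n]) = X[(k-3) mod 6], so circularly shift X by 3 positions.

X[k-3] = [-6, 3.5000-2.5981i, -1.5000-6.0622i, 2, -1.5000+6.0622i, 3.5000+2.5981i]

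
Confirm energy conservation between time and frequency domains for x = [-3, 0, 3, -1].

Time domain:
Σ|x[n]|² = |-3|² + |0|² + |3|² + |-1|² = 19.0000

Frequency domain:
(1/4)Σ|X[k]|² = (1/4)(|-1|² + |-6-1i|² + |1|² + |-6+1i|²) = (1/4)·76.0000 = 19.0000

Both sides agree, confirming Parseval's theorem.

Σ|x[n]|² = (1/N)Σ|X[k]|² = 19.0000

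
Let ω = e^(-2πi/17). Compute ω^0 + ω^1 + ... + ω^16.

Sum of all nth roots of unity equals 0 for n > 1 (geometric series with r ≠ 1).

0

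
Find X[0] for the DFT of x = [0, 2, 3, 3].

X[0] = Σ(n=0 to 3) x[n] · ω_4^0 = Σ x[n]
= (0) + (2) + (3) + (3)

X[0] = 8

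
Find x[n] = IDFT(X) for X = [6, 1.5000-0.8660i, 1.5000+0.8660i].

x[n] = (1/3) Σ(k=0 to 2) X[k] · e^(2πikn/3)

Computing each x[n]:
x[0] = 3
x[1] = 2
x[2] = 1

x = [3, 2, 1]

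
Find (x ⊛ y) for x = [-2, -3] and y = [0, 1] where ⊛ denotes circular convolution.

(x ⊛ y)[n] = Σ(m=0 to 1) x[m] · y[(n-m) mod 2]

Computing each output sample:
(x ⊛ y)[0] = -3
(x ⊛ y)[1] = -2

x ⊛ y = [-3, -2]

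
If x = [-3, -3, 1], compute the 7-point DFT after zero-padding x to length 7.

Original 3-point DFT: [-5, -2.0000+3.4641i, -2.0000-3.4641i]
Zero-padded 7-point DFT provides frequency interpolation.

DFT_7([x, 0, ...]) = [-5, -5.0930+1.3706i, -3.2334+3.3587i, 0.3264+2.0835i, 0.3264-2.0835i, -3.2334-3.3587i, -5.0930-1.3706i]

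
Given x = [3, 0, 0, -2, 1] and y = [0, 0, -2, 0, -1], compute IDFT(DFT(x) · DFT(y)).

(x ⊛ y)[n] = Σ(m=0 to 4) x[m] · y[(n-m) mod 5]

Computing each output sample:
(x ⊛ y)[0] = 4
(x ⊛ y)[1] = -2
(x ⊛ y)[2] = -4
(x ⊛ y)[3] = -1
(x ⊛ y)[4] = -3

x ⊛ y = [4, -2, -4, -1, -3]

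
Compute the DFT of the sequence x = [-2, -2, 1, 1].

X[k] = Σ(n=0 to 3) x[n] · ω_4^(nk)
where ω_4 = e^(-2πi/4)

Computing each X[k]:
X[0] = -2
X[1] = -3+3i
X[2] = 0
X[3] = -3-3i

X = [-2, -3+3i, 0, -3-3i]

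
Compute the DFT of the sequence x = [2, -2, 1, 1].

X[k] = Σ(n=0 to 3) x[n] · ω_4^(nk)
where ω_4 = e^(-2πi/4)

Computing each X[k]:
X[0] = 2
X[1] = 1+3i
X[2] = 4
X[3] = 1-3i

X = [2, 1+3i, 4, 1-3i]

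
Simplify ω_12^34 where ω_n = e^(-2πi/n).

Since ω_12^12 = 1, powers reduce modulo 12.
34 mod 12 = 10
So ω_12^34 = ω_12^10 = e^(-2πi·10/12)

ω_12^34 = ω_12^10 = 0.5000+0.8660i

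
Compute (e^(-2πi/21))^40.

Since ω_21^21 = 1, powers reduce modulo 21.
40 mod 21 = 19
So ω_21^40 = ω_21^19 = e^(-2πi·19/21)

ω_21^40 = ω_21^19 = 0.8262+0.5633i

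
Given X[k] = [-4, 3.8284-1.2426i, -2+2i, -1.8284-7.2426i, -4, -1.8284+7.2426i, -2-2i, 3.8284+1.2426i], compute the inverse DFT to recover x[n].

x[n] = (1/8) Σ(k=0 to 7) X[k] · e^(2πikn/8)

Computing each x[n]:
x[0] = -1
x[1] = 2
x[2] = -2
x[3] = 1
x[4] = -2
x[5] = -3
x[6] = 1
x[7] = 0

x = [-1, 2, -2, 1, -2, -3, 1, 0]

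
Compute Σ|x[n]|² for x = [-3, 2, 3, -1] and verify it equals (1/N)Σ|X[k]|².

Time domain:
Σ|x[n]|² = |-3|² + |2|² + |3|² + |-1|² = 23.0000

Frequency domain:
(1/4)Σ|X[k]|² = (1/4)(|1|² + |-6-3i|² + |-1|² + |-6+3i|²) = (1/4)·92.0000 = 23.0000

Both sides agree, confirming Parseval's theorem.

Σ|x[n]|² = (1/N)Σ|X[k]|² = 23.0000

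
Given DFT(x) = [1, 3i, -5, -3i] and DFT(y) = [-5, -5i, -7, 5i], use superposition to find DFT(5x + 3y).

By linearity: DFT(5x + 3y) = 5·DFT(x) + 3·DFT(y)
= 5·[1, 3i, -5, -3i] + 3·[-5, -5i, -7, 5i]

Computing element-wise:
Z[0] = 5·(1) + 3·(-5) = -10
Z[1] = 5·(3i) + 3·(-5i) = 0
Z[2] = 5·(-5) + 3·(-7) = -46
Z[3] = 5·(-3i) + 3·(5i) = 0

DFT(5x + 3y) = 5·X + 3·Y = [-10, 0, -46, 0]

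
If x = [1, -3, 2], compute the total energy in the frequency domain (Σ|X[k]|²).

Parseval: Σ|x[n]|² = (1/N)Σ|X[k]|², so Σ|X[k]|² = N·Σ|x[n]|² = 3·14.0000

Σ|X[k]|² = N·Σ|x[n]|² = 3·14.0000 = 42.0000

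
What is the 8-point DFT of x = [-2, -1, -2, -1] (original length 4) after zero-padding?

Original 4-point DFT: [-6, 0, -2, 0]
Zero-padded 8-point DFT provides frequency interpolation.

DFT_8([x, 0, ...]) = [-6, -2.0000+3.4142i, 0, -2.0000-0.5858i, -2, -2.0000+0.5858i, 0, -2.0000-3.4142i]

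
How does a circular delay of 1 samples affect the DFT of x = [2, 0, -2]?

Time shift by 1: X_shifted[k] = ω_3^(1k) · X[k]
Shifted x = [-2, 2, 0]

DFT(x[n-1]) = [0, -3.0000-1.7321i, -3.0000+1.7321i]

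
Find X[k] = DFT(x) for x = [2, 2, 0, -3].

X[k] = Σ(n=0 to 3) x[n] · ω_4^(nk)
where ω_4 = e^(-2πi/4)

Computing each X[k]:
X[0] = 1
X[1] = 2-5i
X[2] = 3
X[3] = 2+5i

X = [1, 2-5i, 3, 2+5i]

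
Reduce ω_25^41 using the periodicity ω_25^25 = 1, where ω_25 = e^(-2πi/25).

Since ω_25^25 = 1, powers reduce modulo 25.
41 mod 25 = 16
So ω_25^41 = ω_25^16 = e^(-2πi·16/25)

ω_25^41 = ω_25^16 = -0.6374+0.7705i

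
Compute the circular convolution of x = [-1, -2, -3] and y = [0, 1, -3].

(x ⊛ y)[n] = Σ(m=0 to 2) x[m] · y[(n-m) mod 3]

Computing each output sample:
(x ⊛ y)[0] = 3
(x ⊛ y)[1] = 8
(x ⊛ y)[2] = 1

x ⊛ y = [3, 8, 1]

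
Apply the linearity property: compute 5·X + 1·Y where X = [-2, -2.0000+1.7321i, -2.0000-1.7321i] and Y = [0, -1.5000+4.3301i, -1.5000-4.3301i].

By linearity: DFT(5x + 1y) = 5·DFT(x) + 1·DFT(y)
= 5·[-2, -2.0000+1.7321i, -2.0000-1.7321i] + 1·[0, -1.5000+4.3301i, -1.5000-4.3301i]

Computing element-wise:
Z[0] = 5·(-2) + 1·(0) = -10
Z[1] = 5·(-2.0000+1.7321i) + 1·(-1.5000+4.3301i) = -11.5000+12.9906i
Z[2] = 5·(-2.0000-1.7321i) + 1·(-1.5000-4.3301i) = -11.5000-12.9906i

DFT(5x + 1y) = 5·X + 1·Y = [-10, -11.5000+12.9906i, -11.5000-12.9906i]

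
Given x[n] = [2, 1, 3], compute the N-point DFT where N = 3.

X[k] = Σ(n=0 to 2) x[n] · ω_3^(nk)
where ω_3 = e^(-2πi/3)

Computing each X[k]:
X[0] = 6
X[1] = 1.7321i
X[2] = -1.7321i

X = [6, 1.7321i, -1.7321i]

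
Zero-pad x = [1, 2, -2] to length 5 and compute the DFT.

Original 3-point DFT: [1, 1.0000-3.4641i, 1.0000+3.4641i]
Zero-padded 5-point DFT provides frequency interpolation.

DFT_5([x, 0, ...]) = [1, 3.2361-0.7265i, -1.2361-3.0777i, -1.2361+3.0777i, 3.2361+0.7265i]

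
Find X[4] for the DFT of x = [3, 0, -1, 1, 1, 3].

X[4] = Σ(n=0 to 5) x[n] · ω_6^(4n) where ω_6 = e^(-2πi/6)
= (3)·ω_6^0 + (0)·ω_6^4 + (-1)·ω_6^8 + (1)·ω_6^12 + (1)·ω_6^16 + (3)·ω_6^20

X[4] = 2.5000-0.8660i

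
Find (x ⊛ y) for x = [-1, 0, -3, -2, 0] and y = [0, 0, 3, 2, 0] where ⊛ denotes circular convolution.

(x ⊛ y)[n] = Σ(m=0 to 4) x[m] · y[(n-m) mod 5]

Computing each output sample:
(x ⊛ y)[0] = -12
(x ⊛ y)[1] = -4
(x ⊛ y)[2] = -3
(x ⊛ y)[3] = -2
(x ⊛ y)[4] = -9

x ⊛ y = [-12, -4, -3, -2, -9]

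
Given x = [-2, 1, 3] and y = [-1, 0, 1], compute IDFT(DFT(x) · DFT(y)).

(x ⊛ y)[n] = Σ(m=0 to 2) x[m] · y[(n-m) mod 3]

Computing each output sample:
(x ⊛ y)[0] = 3
(x ⊛ y)[1] = 2
(x ⊛ y)[2] = -5

x ⊛ y = [3, 2, -5]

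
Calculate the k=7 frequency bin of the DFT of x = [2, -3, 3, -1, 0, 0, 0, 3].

X[7] = Σ(n=0 to 7) x[n] · ω_8^(7n) where ω_8 = e^(-2πi/8)
= (2)·ω_8^0 + (-3)·ω_8^7 + (3)·ω_8^14 + (-1)·ω_8^21 + (0)·ω_8^28 + (0)·ω_8^35 + (0)·ω_8^42 + (3)·ω_8^49

X[7] = 2.7071-1.9497i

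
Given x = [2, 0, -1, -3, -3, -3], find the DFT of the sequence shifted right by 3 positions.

Time shift by 3: X_shifted[k] = ω_6^(3k) · X[k]
Shifted x = [-3, -3, -3, 2, 0, -1]

DFT(x[n-3]) = [-8, -5.5000+4.3301i, 2.5000-0.8660i, -4, 2.5000+0.8660i, -5.5000-4.3301i]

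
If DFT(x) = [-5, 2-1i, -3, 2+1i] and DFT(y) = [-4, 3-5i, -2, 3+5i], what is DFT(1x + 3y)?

By linearity: DFT(1x + 3y) = 1·DFT(x) + 3·DFT(y)
= 1·[-5, 2-1i, -3, 2+1i] + 3·[-4, 3-5i, -2, 3+5i]

Computing element-wise:
Z[0] = 1·(-5) + 3·(-4) = -17
Z[1] = 1·(2-1i) + 3·(3-5i) = 11-16i
Z[2] = 1·(-3) + 3·(-2) = -9
Z[3] = 1·(2+1i) + 3·(3+5i) = 11+16i

DFT(1x + 3y) = 1·X + 3·Y = [-17, 11-16i, -9, 11+16i]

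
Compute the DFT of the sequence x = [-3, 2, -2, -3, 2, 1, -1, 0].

X[k] = Σ(n=0 to 7) x[n] · ω_8^(nk)
where ω_8 = e^(-2πi/8)

Computing each X[k]:
X[0] = -4
X[1] = -2.1716+2.4142i
X[2] = 2-6i
X[3] = -7.8284+0.4142i
X[4] = -4
X[5] = -7.8284-0.4142i
X[6] = 2+6i
X[7] = -2.1716-2.4142i

X = [-4, -2.1716+2.4142i, 2-6i, -7.8284+0.4142i, -4, -7.8284-0.4142i, 2+6i, -2.1716-2.4142i]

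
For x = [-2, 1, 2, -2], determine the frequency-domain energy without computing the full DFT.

Parseval: Σ|x[n]|² = (1/N)Σ|X[k]|², so Σ|X[k]|² = N·Σ|x[n]|² = 4·13.0000

Σ|X[k]|² = N·Σ|x[n]|² = 4·13.0000 = 52.0000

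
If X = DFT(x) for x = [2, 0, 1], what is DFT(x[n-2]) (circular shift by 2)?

Time shift by 2: X_shifted[k] = ω_3^(2k) · X[k]
Shifted x = [0, 1, 2]

DFT(x[n-2]) = [3, -1.5000+0.8660i, -1.5000-0.8660i]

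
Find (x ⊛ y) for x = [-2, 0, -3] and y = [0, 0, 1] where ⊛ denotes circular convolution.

(x ⊛ y)[n] = Σ(m=0 to 2) x[m] · y[(n-m) mod 3]

Computing each output sample:
(x ⊛ y)[0] = 0
(x ⊛ y)[1] = -3
(x ⊛ y)[2] = -2

x ⊛ y = [0, -3, -2]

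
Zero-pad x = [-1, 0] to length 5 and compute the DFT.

Original 2-point DFT: [-1, -1]
Zero-padded 5-point DFT provides frequency interpolation.

DFT_5([x, 0, ...]) = [-1, -1, -1, -1, -1]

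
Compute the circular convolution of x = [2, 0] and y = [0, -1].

(x ⊛ y)[n] = Σ(m=0 to 1) x[m] · y[(n-m) mod 2]

Computing each output sample:
(x ⊛ y)[0] = 0
(x ⊛ y)[1] = -2

x ⊛ y = [0, -2]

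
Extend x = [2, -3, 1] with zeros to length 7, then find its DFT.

Original 3-point DFT: [0, 3.0000+3.4641i, 3.0000-3.4641i]
Zero-padded 7-point DFT provides frequency interpolation.

DFT_7([x, 0, ...]) = [0, -0.0930+1.3706i, 1.7666+3.3587i, 5.3264+2.0835i, 5.3264-2.0835i, 1.7666-3.3587i, -0.0930-1.3706i]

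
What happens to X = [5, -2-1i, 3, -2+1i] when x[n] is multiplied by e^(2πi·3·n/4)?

Modulation property: DFT(ω_4^(-3n)·x[n]) = X[(k-3) mod 4], so circularly shift X by 3 positions.

X[k-3] = [-2-1i, 3, -2+1i, 5]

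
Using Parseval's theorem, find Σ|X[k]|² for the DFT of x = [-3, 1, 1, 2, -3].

Parseval: Σ|x[n]|² = (1/N)Σ|X[k]|², so Σ|X[k]|² = N·Σ|x[n]|² = 5·24.0000

Σ|X[k]|² = N·Σ|x[n]|² = 5·24.0000 = 120.0000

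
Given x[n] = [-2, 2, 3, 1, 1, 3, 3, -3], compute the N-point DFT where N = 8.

X[k] = Σ(n=0 to 7) x[n] · ω_8^(nk)
where ω_8 = e^(-2πi/8)

Computing each X[k]:
X[0] = 8
X[1] = -6.5355-2.1213i
X[2] = -7-7i
X[3] = 0.5355-2.1213i
X[4] = 2
X[5] = 0.5355+2.1213i
X[6] = -7+7i
X[7] = -6.5355+2.1213i

X = [8, -6.5355-2.1213i, -7-7i, 0.5355-2.1213i, 2, 0.5355+2.1213i, -7+7i, -6.5355+2.1213i]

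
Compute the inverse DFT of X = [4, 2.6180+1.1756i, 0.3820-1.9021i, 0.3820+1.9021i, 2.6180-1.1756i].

x[n] = (1/5) Σ(k=0 to 4) X[k] · e^(2πikn/5)

Computing each x[n]:
x[0] = 2
x[1] = 1
x[2] = -1
x[3] = 1
x[4] = 1

x = [2, 1, -1, 1, 1]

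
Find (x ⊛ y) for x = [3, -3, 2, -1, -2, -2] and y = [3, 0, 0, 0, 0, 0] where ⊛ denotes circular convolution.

(x ⊛ y)[n] = Σ(m=0 to 5) x[m] · y[(n-m) mod 6]

Computing each output sample:
(x ⊛ y)[0] = 9
(x ⊛ y)[1] = -9
(x ⊛ y)[2] = 6
(x ⊛ y)[3] = -3
(x ⊛ y)[4] = -6
(x ⊛ y)[5] = -6

x ⊛ y = [9, -9, 6, -3, -6, -6]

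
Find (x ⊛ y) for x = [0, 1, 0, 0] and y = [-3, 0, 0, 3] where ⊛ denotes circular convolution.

(x ⊛ y)[n] = Σ(m=0 to 3) x[m] · y[(n-m) mod 4]

Computing each output sample:
(x ⊛ y)[0] = 3
(x ⊛ y)[1] = -3
(x ⊛ y)[2] = 0
(x ⊛ y)[3] = 0

x ⊛ y = [3, -3, 0, 0]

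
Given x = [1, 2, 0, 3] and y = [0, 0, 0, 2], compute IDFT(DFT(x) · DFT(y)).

(x ⊛ y)[n] = Σ(m=0 to 3) x[m] · y[(n-m) mod 4]

Computing each output sample:
(x ⊛ y)[0] = 4
(x ⊛ y)[1] = 0
(x ⊛ y)[2] = 6
(x ⊛ y)[3] = 2

x ⊛ y = [4, 0, 6, 2]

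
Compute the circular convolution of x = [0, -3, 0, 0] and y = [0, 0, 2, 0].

(x ⊛ y)[n] = Σ(m=0 to 3) x[m] · y[(n-m) mod 4]

Computing each output sample:
(x ⊛ y)[0] = 0
(x ⊛ y)[1] = 0
(x ⊛ y)[2] = 0
(x ⊛ y)[3] = -6

x ⊛ y = [0, 0, 0, -6]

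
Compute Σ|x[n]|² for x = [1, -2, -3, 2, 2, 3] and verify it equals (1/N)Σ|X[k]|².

Time domain:
Σ|x[n]|² = |1|² + |-2|² + |-3|² + |2|² + |2|² + |3|² = 31.0000

Frequency domain:
(1/6)Σ|X[k]|² = (1/6)(|3|² + |8.6603i|² + |3|² + |-3|² + |3|² + |-8.6603i|²) = (1/6)·186.0000 = 31.0000

Both sides agree, confirming Parseval's theorem.

Σ|x[n]|² = (1/N)Σ|X[k]|² = 31.0000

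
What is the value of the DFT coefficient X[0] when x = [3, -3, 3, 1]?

X[0] = Σ(n=0 to 3) x[n] · ω_4^0 = Σ x[n]
= (3) + (-3) + (3) + (1)

X[0] = 4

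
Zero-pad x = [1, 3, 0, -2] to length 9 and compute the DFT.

Original 4-point DFT: [2, 1-5i, 0, 1+5i]
Zero-padded 9-point DFT provides frequency interpolation.

DFT_9([x, 0, ...]) = [2, 4.2981-0.1963i, 2.5209-4.6865i, -2.5000-2.5981i, -0.8191+0.7060i, -0.8191-0.7060i, -2.5000+2.5981i, 2.5209+4.6865i, 4.2981+0.1963i]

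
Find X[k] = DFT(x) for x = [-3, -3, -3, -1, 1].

X[k] = Σ(n=0 to 4) x[n] · ω_5^(nk)
where ω_5 = e^(-2πi/5)

Computing each X[k]:
X[0] = -9
X[1] = -0.3820+4.9798i
X[2] = -2.6180+0.4490i
X[3] = -2.6180-0.4490i
X[4] = -0.3820-4.9798i

X = [-9, -0.3820+4.9798i, -2.6180+0.4490i, -2.6180-0.4490i, -0.3820-4.9798i]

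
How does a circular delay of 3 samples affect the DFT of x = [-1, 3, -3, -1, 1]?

Time shift by 3: X_shifted[k] = ω_5^(3k) · X[k]
Shifted x = [-3, -1, 1, -1, 3]

DFT(x[n-3]) = [-1, -2.3820+2.6287i, -4.6180+4.2533i, -4.6180-4.2533i, -2.3820-2.6287i]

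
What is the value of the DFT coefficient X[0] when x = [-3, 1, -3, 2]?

X[0] = Σ(n=0 to 3) x[n] · ω_4^0 = Σ x[n]
= (-3) + (1) + (-3) + (2)

X[0] = -3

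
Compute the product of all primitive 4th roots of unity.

The primitive 4th roots of unity are ω_4^k for k coprime to 4: k ∈ {1, 3}
Their product equals the constant term of the cyclotomic polynomial Φ_4(x) up to sign.
For n ≥ 3, the product of all primitive nth roots of unity is 1. (For n=1 it is 1; for n=2 it is -1.)

1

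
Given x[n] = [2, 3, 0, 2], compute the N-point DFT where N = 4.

X[k] = Σ(n=0 to 3) x[n] · ω_4^(nk)
where ω_4 = e^(-2πi/4)

Computing each X[k]:
X[0] = 7
X[1] = 2-1i
X[2] = -3
X[3] = 2+1i

X = [7, 2-1i, -3, 2+1i]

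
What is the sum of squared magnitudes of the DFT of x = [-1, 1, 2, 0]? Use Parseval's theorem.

Parseval: Σ|x[n]|² = (1/N)Σ|X[k]|², so Σ|X[k]|² = N·Σ|x[n]|² = 4·6.0000

Σ|X[k]|² = N·Σ|x[n]|² = 4·6.0000 = 24.0000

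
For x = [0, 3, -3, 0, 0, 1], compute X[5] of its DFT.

X[5] = Σ(n=0 to 5) x[n] · ω_6^(5n) where ω_6 = e^(-2πi/6)
= (0)·ω_6^0 + (3)·ω_6^5 + (-3)·ω_6^10 + (0)·ω_6^15 + (0)·ω_6^20 + (1)·ω_6^25

X[5] = 3.5000-0.8660i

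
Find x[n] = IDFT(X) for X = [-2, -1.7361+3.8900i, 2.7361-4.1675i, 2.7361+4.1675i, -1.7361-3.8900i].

x[n] = (1/5) Σ(k=0 to 4) X[k] · e^(2πikn/5)

Computing each x[n]:
x[0] = 0
x[1] = -2
x[2] = -2
x[3] = 3
x[4] = -1

x = [0, -2, -2, 3, -1]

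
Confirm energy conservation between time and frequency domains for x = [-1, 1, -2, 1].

Time domain:
Σ|x[n]|² = |-1|² + |1|² + |-2|² + |1|² = 7.0000

Frequency domain:
(1/4)Σ|X[k]|² = (1/4)(|-1|² + |1|² + |-5|² + |1|²) = (1/4)·28.0000 = 7.0000

Both sides agree, confirming Parseval's theorem.

Σ|x[n]|² = (1/N)Σ|X[k]|² = 7.0000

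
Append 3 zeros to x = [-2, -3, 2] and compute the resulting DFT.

Original 3-point DFT: [-3, -1.5000+4.3301i, -1.5000-4.3301i]
Zero-padded 6-point DFT provides frequency interpolation.

DFT_6([x, 0, ...]) = [-3, -4.5000+0.8660i, -1.5000+4.3301i, 3, -1.5000-4.3301i, -4.5000-0.8660i]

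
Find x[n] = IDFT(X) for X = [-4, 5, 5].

x[n] = (1/3) Σ(k=0 to 2) X[k] · e^(2πikn/3)

Computing each x[n]:
x[0] = 2
x[1] = -3
x[2] = -3

x = [2, -3, -3]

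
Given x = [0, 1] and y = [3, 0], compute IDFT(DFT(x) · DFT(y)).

(x ⊛ y)[n] = Σ(m=0 to 1) x[m] · y[(n-m) mod 2]

Computing each output sample:
(x ⊛ y)[0] = 0
(x ⊛ y)[1] = 3

x ⊛ y = [0, 3]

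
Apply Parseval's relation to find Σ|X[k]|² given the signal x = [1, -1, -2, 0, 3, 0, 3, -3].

Parseval: Σ|x[n]|² = (1/N)Σ|X[k]|², so Σ|X[k]|² = N·Σ|x[n]|² = 8·33.0000

Σ|X[k]|² = N·Σ|x[n]|² = 8·33.0000 = 264.0000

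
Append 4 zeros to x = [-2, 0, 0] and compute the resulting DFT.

Original 3-point DFT: [-2, -2, -2]
Zero-padded 7-point DFT provides frequency interpolation.

DFT_7([x, 0, ...]) = [-2, -2, -2, -2, -2, -2, -2]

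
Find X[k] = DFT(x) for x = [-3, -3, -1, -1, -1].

X[k] = Σ(n=0 to 4) x[n] · ω_5^(nk)
where ω_5 = e^(-2πi/5)

Computing each X[k]:
X[0] = -9
X[1] = -2.6180+1.9021i
X[2] = -0.3820+1.1756i
X[3] = -0.3820-1.1756i
X[4] = -2.6180-1.9021i

X = [-9, -2.6180+1.9021i, -0.3820+1.1756i, -0.3820-1.1756i, -2.6180-1.9021i]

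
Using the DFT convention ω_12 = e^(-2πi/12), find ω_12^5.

ω_12^5 = e^(-2πi·5/12)
= cos(-2π·5/12) + i·sin(-2π·5/12)
= cos(-10π/12) + i·sin(-10π/12)

ω_12^5 = cos(-10π/12) + i·sin(-10π/12) = -0.8660-0.5000i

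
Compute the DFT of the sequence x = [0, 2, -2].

X[k] = Σ(n=0 to 2) x[n] · ω_3^(nk)
where ω_3 = e^(-2πi/3)

Computing each X[k]:
X[0] = 0
X[1] = -3.4641i
X[2] = 3.4641i

X = [0, -3.4641i, 3.4641i]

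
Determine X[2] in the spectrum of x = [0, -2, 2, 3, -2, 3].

X[2] = Σ(n=0 to 5) x[n] · ω_6^(2n) where ω_6 = e^(-2πi/6)
= (0)·ω_6^0 + (-2)·ω_6^2 + (2)·ω_6^4 + (3)·ω_6^6 + (-2)·ω_6^8 + (3)·ω_6^10

X[2] = 2.5000+7.7942i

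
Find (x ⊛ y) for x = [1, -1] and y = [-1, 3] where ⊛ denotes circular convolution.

(x ⊛ y)[n] = Σ(m=0 to 1) x[m] · y[(n-m) mod 2]

Computing each output sample:
(x ⊛ y)[0] = -4
(x ⊛ y)[1] = 4

x ⊛ y = [-4, 4]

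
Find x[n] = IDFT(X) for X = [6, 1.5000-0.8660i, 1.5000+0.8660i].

x[n] = (1/3) Σ(k=0 to 2) X[k] · e^(2πikn/3)

Computing each x[n]:
x[0] = 3
x[1] = 2
x[2] = 1

x = [3, 2, 1]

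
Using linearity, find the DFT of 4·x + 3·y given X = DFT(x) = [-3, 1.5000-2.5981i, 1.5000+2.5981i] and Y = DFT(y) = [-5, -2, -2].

By linearity: DFT(4x + 3y) = 4·DFT(x) + 3·DFT(y)
= 4·[-3, 1.5000-2.5981i, 1.5000+2.5981i] + 3·[-5, -2, -2]

Computing element-wise:
Z[0] = 4·(-3) + 3·(-5) = -27
Z[1] = 4·(1.5000-2.5981i) + 3·(-2) = -10.3924i
Z[2] = 4·(1.5000+2.5981i) + 3·(-2) = 10.3924i

DFT(4x + 3y) = 4·X + 3·Y = [-27, -10.3924i, 10.3924i]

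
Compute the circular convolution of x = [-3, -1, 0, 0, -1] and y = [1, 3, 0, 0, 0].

(x ⊛ y)[n] = Σ(m=0 to 4) x[m] · y[(n-m) mod 5]

Computing each output sample:
(x ⊛ y)[0] = -6
(x ⊛ y)[1] = -10
(x ⊛ y)[2] = -3
(x ⊛ y)[3] = 0
(x ⊛ y)[4] = -1

x ⊛ y = [-6, -10, -3, 0, -1]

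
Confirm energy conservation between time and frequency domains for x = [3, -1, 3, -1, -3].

Time domain:
Σ|x[n]|² = |3|² + |-1|² + |3|² + |-1|² + |-3|² = 29.0000

Frequency domain:
(1/5)Σ|X[k]|² = (1/5)(|1|² + |0.1459-4.2533i|² + |6.8541+2.6287i|² + |6.8541-2.6287i|² + |0.1459+4.2533i|²) = (1/5)·145.0000 = 29.0000

Both sides agree, confirming Parseval's theorem.

Σ|x[n]|² = (1/N)Σ|X[k]|² = 29.0000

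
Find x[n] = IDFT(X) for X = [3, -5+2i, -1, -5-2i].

x[n] = (1/4) Σ(k=0 to 3) X[k] · e^(2πikn/4)

Computing each x[n]:
x[0] = -2
x[1] = 0
x[2] = 3
x[3] = 2

x = [-2, 0, 3, 2]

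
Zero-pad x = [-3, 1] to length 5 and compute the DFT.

Original 2-point DFT: [-2, -4]
Zero-padded 5-point DFT provides frequency interpolation.

DFT_5([x, 0, ...]) = [-2, -2.6910-0.9511i, -3.8090-0.5878i, -3.8090+0.5878i, -2.6910+0.9511i]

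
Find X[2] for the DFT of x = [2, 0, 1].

X[2] = Σ(n=0 to 2) x[n] · ω_3^(2n) where ω_3 = e^(-2πi/3)
= (2)·ω_3^0 + (0)·ω_3^2 + (1)·ω_3^4

X[2] = 1.5000-0.8660i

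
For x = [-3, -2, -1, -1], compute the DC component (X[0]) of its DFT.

X[0] = Σ(n=0 to 3) x[n] · ω_4^0 = Σ x[n]
= (-3) + (-2) + (-1) + (-1)

X[0] = -7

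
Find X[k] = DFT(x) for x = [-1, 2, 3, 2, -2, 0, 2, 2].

X[k] = Σ(n=0 to 7) x[n] · ω_8^(nk)
where ω_8 = e^(-2πi/8)

Computing each X[k]:
X[0] = 8
X[1] = 2.4142-2.4142i
X[2] = -8+2i
X[3] = -0.4142-0.4142i
X[4] = -4
X[5] = -0.4142+0.4142i
X[6] = -8-2i
X[7] = 2.4142+2.4142i

X = [8, 2.4142-2.4142i, -8+2i, -0.4142-0.4142i, -4, -0.4142+0.4142i, -8-2i, 2.4142+2.4142i]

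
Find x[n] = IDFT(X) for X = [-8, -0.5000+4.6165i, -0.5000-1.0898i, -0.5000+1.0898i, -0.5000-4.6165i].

x[n] = (1/5) Σ(k=0 to 4) X[k] · e^(2πikn/5)

Computing each x[n]:
x[0] = -2
x[1] = -3
x[2] = -3
x[3] = 0
x[4] = 0

x = [-2, -3, -3, 0, 0]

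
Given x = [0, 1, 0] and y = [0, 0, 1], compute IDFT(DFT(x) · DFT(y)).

(x ⊛ y)[n] = Σ(m=0 to 2) x[m] · y[(n-m) mod 3]

Computing each output sample:
(x ⊛ y)[0] = 1
(x ⊛ y)[1] = 0
(x ⊛ y)[2] = 0

x ⊛ y = [1, 0, 0]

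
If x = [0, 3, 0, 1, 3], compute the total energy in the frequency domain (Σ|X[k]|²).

Parseval: Σ|x[n]|² = (1/N)Σ|X[k]|², so Σ|X[k]|² = N·Σ|x[n]|² = 5·19.0000

Σ|X[k]|² = N·Σ|x[n]|² = 5·19.0000 = 95.0000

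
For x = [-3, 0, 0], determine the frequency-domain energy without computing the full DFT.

Parseval: Σ|x[n]|² = (1/N)Σ|X[k]|², so Σ|X[k]|² = N·Σ|x[n]|² = 3·9.0000

Σ|X[k]|² = N·Σ|x[n]|² = 3·9.0000 = 27.0000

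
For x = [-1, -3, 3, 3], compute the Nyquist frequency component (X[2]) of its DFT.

X[2] = Σ(n=0 to 3) x[n] · ω_4^(2n) where ω_4 = e^(-2πi/4)
= (-1)·ω_4^0 + (-3)·ω_4^2 + (3)·ω_4^4 + (3)·ω_4^6

X[2] = 2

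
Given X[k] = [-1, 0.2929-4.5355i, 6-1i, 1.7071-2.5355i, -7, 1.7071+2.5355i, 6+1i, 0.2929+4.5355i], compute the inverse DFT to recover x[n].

x[n] = (1/8) Σ(k=0 to 7) X[k] · e^(2πikn/8)

Computing each x[n]:
x[0] = 1
x[1] = 2
x[2] = -2
x[3] = 2
x[4] = 0
x[5] = 0
x[6] = -3
x[7] = -1

x = [1, 2, -2, 2, 0, 0, -3, -1]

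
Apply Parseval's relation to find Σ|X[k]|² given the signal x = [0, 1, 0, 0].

Parseval: Σ|x[n]|² = (1/N)Σ|X[k]|², so Σ|X[k]|² = N·Σ|x[n]|² = 4·1.0000

Σ|X[k]|² = N·Σ|x[n]|² = 4·1.0000 = 4.0000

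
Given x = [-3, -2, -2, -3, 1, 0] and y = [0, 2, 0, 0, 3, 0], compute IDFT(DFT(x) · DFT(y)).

(x ⊛ y)[n] = Σ(m=0 to 5) x[m] · y[(n-m) mod 6]

Computing each output sample:
(x ⊛ y)[0] = -6
(x ⊛ y)[1] = -15
(x ⊛ y)[2] = -1
(x ⊛ y)[3] = -4
(x ⊛ y)[4] = -15
(x ⊛ y)[5] = -4

x ⊛ y = [-6, -15, -1, -4, -15, -4]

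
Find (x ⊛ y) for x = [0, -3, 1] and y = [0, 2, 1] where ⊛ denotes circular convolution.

(x ⊛ y)[n] = Σ(m=0 to 2) x[m] · y[(n-m) mod 3]

Computing each output sample:
(x ⊛ y)[0] = -1
(x ⊛ y)[1] = 1
(x ⊛ y)[2] = -6

x ⊛ y = [-1, 1, -6]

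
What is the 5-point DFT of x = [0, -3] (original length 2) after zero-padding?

Original 2-point DFT: [-3, 3]
Zero-padded 5-point DFT provides frequency interpolation.

DFT_5([x, 0, ...]) = [-3, -0.9271+2.8532i, 2.4271+1.7634i, 2.4271-1.7634i, -0.9271-2.8532i]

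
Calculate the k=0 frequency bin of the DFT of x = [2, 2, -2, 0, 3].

X[0] = Σ(n=0 to 4) x[n] · ω_5^0 = Σ x[n]
= (2) + (2) + (-2) + (0) + (3)

X[0] = 5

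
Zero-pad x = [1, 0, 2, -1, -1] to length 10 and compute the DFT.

Original 5-point DFT: [1, -0.1180-2.7144i, 2.1180+2.2654i, 2.1180-2.2654i, -0.1180+2.7144i]
Zero-padded 10-point DFT provides frequency interpolation.

DFT_10([x, 0, ...]) = [1, 2.7361-0.3633i, -0.1180-2.7144i, -1.7361+1.5388i, 2.1180+2.2654i, 3, 2.1180-2.2654i, -1.7361-1.5388i, -0.1180+2.7144i, 2.7361+0.3633i]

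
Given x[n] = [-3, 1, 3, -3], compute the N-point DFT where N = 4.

X[k] = Σ(n=0 to 3) x[n] · ω_4^(nk)
where ω_4 = e^(-2πi/4)

Computing each X[k]:
X[0] = -2
X[1] = -6-4i
X[2] = 2
X[3] = -6+4i

X = [-2, -6-4i, 2, -6+4i]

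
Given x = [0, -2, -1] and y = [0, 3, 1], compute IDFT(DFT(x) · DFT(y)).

(x ⊛ y)[n] = Σ(m=0 to 2) x[m] · y[(n-m) mod 3]

Computing each output sample:
(x ⊛ y)[0] = -5
(x ⊛ y)[1] = -1
(x ⊛ y)[2] = -6

x ⊛ y = [-5, -1, -6]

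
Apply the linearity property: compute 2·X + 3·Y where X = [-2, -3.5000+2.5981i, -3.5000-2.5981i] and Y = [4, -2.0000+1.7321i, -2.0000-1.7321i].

By linearity: DFT(2x + 3y) = 2·DFT(x) + 3·DFT(y)
= 2·[-2, -3.5000+2.5981i, -3.5000-2.5981i] + 3·[4, -2.0000+1.7321i, -2.0000-1.7321i]

Computing element-wise:
Z[0] = 2·(-2) + 3·(4) = 8
Z[1] = 2·(-3.5000+2.5981i) + 3·(-2.0000+1.7321i) = -13.0000+10.3925i
Z[2] = 2·(-3.5000-2.5981i) + 3·(-2.0000-1.7321i) = -13.0000-10.3925i

DFT(2x + 3y) = 2·X + 3·Y = [8, -13.0000+10.3925i, -13.0000-10.3925i]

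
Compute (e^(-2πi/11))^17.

Since ω_11^11 = 1, powers reduce modulo 11.
17 mod 11 = 6
So ω_11^17 = ω_11^6 = e^(-2πi·6/11)

ω_11^17 = ω_11^6 = -0.9595+0.2817i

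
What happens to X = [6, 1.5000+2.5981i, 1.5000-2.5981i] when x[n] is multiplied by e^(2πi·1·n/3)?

Modulation property: DFT(ω_3^(-1n)·x[n]) = X[(k-1) mod 3], so circularly shift X by 1 positions.

X[k-1] = [1.5000-2.5981i, 6, 1.5000+2.5981i]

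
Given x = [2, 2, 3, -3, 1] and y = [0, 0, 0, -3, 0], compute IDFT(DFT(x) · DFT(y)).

(x ⊛ y)[n] = Σ(m=0 to 4) x[m] · y[(n-m) mod 5]

Computing each output sample:
(x ⊛ y)[0] = -9
(x ⊛ y)[1] = 9
(x ⊛ y)[2] = -3
(x ⊛ y)[3] = -6
(x ⊛ y)[4] = -6

x ⊛ y = [-9, 9, -3, -6, -6]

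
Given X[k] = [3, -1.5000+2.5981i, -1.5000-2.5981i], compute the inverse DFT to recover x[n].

x[n] = (1/3) Σ(k=0 to 2) X[k] · e^(2πikn/3)

Computing each x[n]:
x[0] = 0
x[1] = 0
x[2] = 3

x = [0, 0, 3]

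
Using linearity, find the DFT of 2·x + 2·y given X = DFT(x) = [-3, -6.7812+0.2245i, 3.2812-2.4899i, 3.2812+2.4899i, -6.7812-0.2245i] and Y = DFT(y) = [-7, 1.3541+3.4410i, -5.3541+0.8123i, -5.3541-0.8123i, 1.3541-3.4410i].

By linearity: DFT(2x + 2y) = 2·DFT(x) + 2·DFT(y)
= 2·[-3, -6.7812+0.2245i, 3.2812-2.4899i, 3.2812+2.4899i, -6.7812-0.2245i] + 2·[-7, 1.3541+3.4410i, -5.3541+0.8123i, -5.3541-0.8123i, 1.3541-3.4410i]

Computing element-wise:
Z[0] = 2·(-3) + 2·(-7) = -20
Z[1] = 2·(-6.7812+0.2245i) + 2·(1.3541+3.4410i) = -10.8542+7.3310i
Z[2] = 2·(3.2812-2.4899i) + 2·(-5.3541+0.8123i) = -4.1458-3.3552i
Z[3] = 2·(3.2812+2.4899i) + 2·(-5.3541-0.8123i) = -4.1458+3.3552i
Z[4] = 2·(-6.7812-0.2245i) + 2·(1.3541-3.4410i) = -10.8542-7.3310i

DFT(2x + 2y) = 2·X + 2·Y = [-20, -10.8542+7.3310i, -4.1458-3.3552i, -4.1458+3.3552i, -10.8542-7.3310i]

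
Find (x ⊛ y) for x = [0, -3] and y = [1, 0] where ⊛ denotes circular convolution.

(x ⊛ y)[n] = Σ(m=0 to 1) x[m] · y[(n-m) mod 2]

Computing each output sample:
(x ⊛ y)[0] = 0
(x ⊛ y)[1] = -3

x ⊛ y = [0, -3]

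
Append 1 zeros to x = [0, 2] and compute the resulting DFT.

Original 2-point DFT: [2, -2]
Zero-padded 3-point DFT provides frequency interpolation.

DFT_3([x, 0, ...]) = [2, -1.0000-1.7321i, -1.0000+1.7321i]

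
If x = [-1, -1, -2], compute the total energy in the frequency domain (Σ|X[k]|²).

Parseval: Σ|x[n]|² = (1/N)Σ|X[k]|², so Σ|X[k]|² = N·Σ|x[n]|² = 3·6.0000

Σ|X[k]|² = N·Σ|x[n]|² = 3·6.0000 = 18.0000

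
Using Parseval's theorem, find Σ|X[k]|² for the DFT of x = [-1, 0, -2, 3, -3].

Parseval: Σ|x[n]|² = (1/N)Σ|X[k]|², so Σ|X[k]|² = N·Σ|x[n]|² = 5·23.0000

Σ|X[k]|² = N·Σ|x[n]|² = 5·23.0000 = 115.0000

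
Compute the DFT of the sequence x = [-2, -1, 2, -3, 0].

X[k] = Σ(n=0 to 4) x[n] · ω_5^(nk)
where ω_5 = e^(-2πi/5)

Computing each X[k]:
X[0] = -4
X[1] = -1.5000-1.9879i
X[2] = -1.5000+5.3431i
X[3] = -1.5000-5.3431i
X[4] = -1.5000+1.9879i

X = [-4, -1.5000-1.9879i, -1.5000+5.3431i, -1.5000-5.3431i, -1.5000+1.9879i]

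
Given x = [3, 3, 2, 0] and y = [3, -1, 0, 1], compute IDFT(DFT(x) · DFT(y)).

(x ⊛ y)[n] = Σ(m=0 to 3) x[m] · y[(n-m) mod 4]

Computing each output sample:
(x ⊛ y)[0] = 12
(x ⊛ y)[1] = 8
(x ⊛ y)[2] = 3
(x ⊛ y)[3] = 1

x ⊛ y = [12, 8, 3, 1]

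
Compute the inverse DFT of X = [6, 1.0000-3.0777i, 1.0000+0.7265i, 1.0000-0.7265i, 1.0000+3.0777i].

x[n] = (1/5) Σ(k=0 to 4) X[k] · e^(2πikn/5)

Computing each x[n]:
x[0] = 2
x[1] = 2
x[2] = 2
x[3] = 0
x[4] = 0

x = [2, 2, 2, 0, 0]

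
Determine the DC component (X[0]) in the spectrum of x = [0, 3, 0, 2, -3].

X[0] = Σ(n=0 to 4) x[n] · ω_5^0 = Σ x[n]
= (0) + (3) + (0) + (2) + (-3)

X[0] = 2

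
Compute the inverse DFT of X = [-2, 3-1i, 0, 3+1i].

x[n] = (1/4) Σ(k=0 to 3) X[k] · e^(2πikn/4)

Computing each x[n]:
x[0] = 1
x[1] = 0
x[2] = -2
x[3] = -1

x = [1, 0, -2, -1]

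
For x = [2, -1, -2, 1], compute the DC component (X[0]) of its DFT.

X[0] = Σ(n=0 to 3) x[n] · ω_4^0 = Σ x[n]
= (2) + (-1) + (-2) + (1)

X[0] = 0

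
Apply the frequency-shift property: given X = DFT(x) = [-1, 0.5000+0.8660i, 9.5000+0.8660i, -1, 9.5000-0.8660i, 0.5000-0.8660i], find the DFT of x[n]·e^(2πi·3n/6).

Modulation property: DFT(ω_6^(-3n)·x[n]) = X[(k-3) mod 6], so circularly shift X by 3 positions.

X[k-3] = [-1, 9.5000-0.8660i, 0.5000-0.8660i, -1, 0.5000+0.8660i, 9.5000+0.8660i]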